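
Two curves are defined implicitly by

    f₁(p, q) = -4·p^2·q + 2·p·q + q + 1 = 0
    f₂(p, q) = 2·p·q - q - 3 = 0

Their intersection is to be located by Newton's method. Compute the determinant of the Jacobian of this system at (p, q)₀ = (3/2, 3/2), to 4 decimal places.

J = [[-8·p·q + 2·q, -4·p^2 + 2·p + 1], [2·q, 2·p - 1]].
At the point, J = [[-15.0000, -5.0000], [3.0000, 2.0000]].
det J = -15.0000.

-15.0000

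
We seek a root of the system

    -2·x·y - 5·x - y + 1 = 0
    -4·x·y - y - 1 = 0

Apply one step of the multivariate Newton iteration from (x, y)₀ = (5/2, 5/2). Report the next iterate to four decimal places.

(0.0900, 2.1000)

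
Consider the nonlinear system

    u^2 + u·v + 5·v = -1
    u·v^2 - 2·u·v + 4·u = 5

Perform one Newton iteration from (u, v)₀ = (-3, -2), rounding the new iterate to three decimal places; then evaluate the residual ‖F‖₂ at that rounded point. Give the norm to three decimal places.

At (-3, -2): F = (6.000, -41.000).
Jacobian J = [[2·u + v, u + 5], [v^2 - 2·v + 4, 2·u·v - 2·u]].
At the point, J = [[-8.000, 2.000], [12.000, 18.000]] (det J = -168.000).
Solving J·Δ = −F gives Δ = (1.131, 1.524).
Then the next iterate is (u, v)₁ = (-1.869, -0.476).
Re-evaluating at (-1.869, -0.476): F = (3.00281, -14.67876), so ‖F‖₂ = 14.983.

14.983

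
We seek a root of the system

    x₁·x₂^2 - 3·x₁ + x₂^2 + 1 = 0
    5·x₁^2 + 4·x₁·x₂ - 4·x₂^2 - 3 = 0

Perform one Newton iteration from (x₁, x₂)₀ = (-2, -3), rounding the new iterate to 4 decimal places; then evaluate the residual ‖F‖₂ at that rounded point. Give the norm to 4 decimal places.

0.3220

At (-2, -3): F = (-2.0000, 5.0000).
Jacobian J = [[x₂^2 - 3, 2·x₁·x₂ + 2·x₂], [10·x₁ + 4·x₂, 4·x₁ - 8·x₂]].
At the point, J = [[6.0000, 6.0000], [-32.0000, 16.0000]] (det J = 288.0000).
Solving J·Δ = −F gives Δ = (0.2153, 0.1181).
Then the next iterate is (x₁, x₂)₁ = (-1.7847, -2.8819).
Re-evaluating at (-1.7847, -2.8819): F = (-0.163106, 0.277688), so ‖F‖₂ = 0.3220.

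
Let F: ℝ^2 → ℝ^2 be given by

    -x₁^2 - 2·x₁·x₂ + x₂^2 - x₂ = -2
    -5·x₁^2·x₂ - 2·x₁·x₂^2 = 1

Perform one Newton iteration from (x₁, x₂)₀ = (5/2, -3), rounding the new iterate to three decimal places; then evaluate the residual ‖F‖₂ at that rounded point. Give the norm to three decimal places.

12.619

At (5/2, -3): F = (22.750, 47.750).
Jacobian J = [[-2·x₁ - 2·x₂, -2·x₁ + 2·x₂ - 1], [-10·x₁·x₂ - 2·x₂^2, -5·x₁^2 - 4·x₁·x₂]].
At the point, J = [[1.000, -12.000], [57.000, -1.250]] (det J = 682.750).
Solving J·Δ = −F gives Δ = (-0.798, 1.829).
Then the next iterate is (x₁, x₂)₁ = (1.702, -1.171).
Re-evaluating at (1.702, -1.171): F = (5.63152, 11.29308), so ‖F‖₂ = 12.619.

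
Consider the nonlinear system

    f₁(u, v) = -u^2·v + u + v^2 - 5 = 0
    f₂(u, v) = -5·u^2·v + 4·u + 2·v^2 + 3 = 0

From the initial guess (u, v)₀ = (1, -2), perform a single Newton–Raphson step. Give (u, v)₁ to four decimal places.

At (1, -2): F = (2.0000, 25.0000).
Jacobian J = [[-2·u·v + 1, -u^2 + 2·v], [-10·u·v + 4, -5·u^2 + 4·v]].
At the point, J = [[5.0000, -5.0000], [24.0000, -13.0000]] (det J = 55.0000).
Solving J·Δ = −F gives Δ = (-1.8000, -1.4000).
Then the next iterate is (u, v)₁ = (-0.8000, -3.4000).

(-0.8000, -3.4000)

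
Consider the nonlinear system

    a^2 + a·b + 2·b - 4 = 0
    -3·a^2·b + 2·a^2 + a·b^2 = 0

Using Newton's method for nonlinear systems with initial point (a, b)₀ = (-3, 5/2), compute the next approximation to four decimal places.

(-2.0698, 1.7443)

At (-3, 5/2): F = (2.5000, -68.2500).
Jacobian J = [[2·a + b, a + 2], [-6·a·b + 4·a + b^2, -3·a^2 + 2·a·b]].
At the point, J = [[-3.5000, -1.0000], [39.2500, -42.0000]] (det J = 186.2500).
Solving J·Δ = −F gives Δ = (0.9302, -0.7557).
Then the next iterate is (a, b)₁ = (-2.0698, 1.7443).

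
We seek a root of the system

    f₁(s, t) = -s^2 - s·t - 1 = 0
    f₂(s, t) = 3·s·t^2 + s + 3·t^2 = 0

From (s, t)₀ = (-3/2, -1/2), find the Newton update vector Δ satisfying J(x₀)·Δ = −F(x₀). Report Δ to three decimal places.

(1.214, -0.167)

At (-3/2, -1/2): F = (-4.000, -1.875).
Jacobian J = [[-2·s - t, -s], [3·t^2 + 1, 6·s·t + 6·t]].
At the point, J = [[3.500, 1.500], [1.750, 1.500]] (det J = 2.625).
Solving J·Δ = −F gives Δ = (1.214, -0.167).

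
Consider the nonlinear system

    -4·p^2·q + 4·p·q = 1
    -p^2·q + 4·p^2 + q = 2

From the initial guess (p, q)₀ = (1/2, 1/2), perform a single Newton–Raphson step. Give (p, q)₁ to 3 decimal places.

At (1/2, 1/2): F = (-0.500, -0.625).
Jacobian J = [[-8·p·q + 4·q, -4·p^2 + 4·p], [-2·p·q + 8·p, -p^2 + 1]].
At the point, J = [[0.000, 1.000], [3.500, 0.750]] (det J = -3.500).
Solving J·Δ = −F gives Δ = (0.071, 0.500).
Then the next iterate is (p, q)₁ = (0.571, 1.000).

(0.571, 1.000)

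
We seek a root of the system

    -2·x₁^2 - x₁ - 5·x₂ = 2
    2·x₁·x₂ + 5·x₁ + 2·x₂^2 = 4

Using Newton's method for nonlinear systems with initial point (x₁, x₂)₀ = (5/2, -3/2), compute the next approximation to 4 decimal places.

(0.7381, 0.4762)

At (5/2, -3/2): F = (-9.5000, 5.5000).
Jacobian J = [[-4·x₁ - 1, -5], [2·x₂ + 5, 2·x₁ + 4·x₂]].
At the point, J = [[-11.0000, -5.0000], [2.0000, -1.0000]] (det J = 21.0000).
Solving J·Δ = −F gives Δ = (-1.7619, 1.9762).
Then the next iterate is (x₁, x₂)₁ = (0.7381, 0.4762).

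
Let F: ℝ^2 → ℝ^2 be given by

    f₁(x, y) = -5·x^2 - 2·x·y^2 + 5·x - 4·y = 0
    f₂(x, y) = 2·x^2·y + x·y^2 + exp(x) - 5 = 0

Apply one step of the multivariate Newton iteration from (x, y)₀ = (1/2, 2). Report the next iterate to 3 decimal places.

(1.019, 0.137)

At (1/2, 2): F = (-10.750, -0.35128).
Jacobian J = [[-10·x - 2·y^2 + 5, -4·x·y - 4], [4·x·y + y^2 + exp(x), 2·x^2 + 2·x·y]].
At the point, J = [[-8.000, -8.000], [9.64872, 2.500]] (det J = 57.18977).
Solving J·Δ = −F gives Δ = (0.519, -1.863).
Then the next iterate is (x, y)₁ = (1.019, 0.137).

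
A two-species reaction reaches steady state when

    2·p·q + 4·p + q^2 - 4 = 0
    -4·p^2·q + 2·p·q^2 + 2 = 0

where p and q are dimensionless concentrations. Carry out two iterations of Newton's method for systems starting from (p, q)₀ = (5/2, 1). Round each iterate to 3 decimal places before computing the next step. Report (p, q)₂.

(1.750, -2.000)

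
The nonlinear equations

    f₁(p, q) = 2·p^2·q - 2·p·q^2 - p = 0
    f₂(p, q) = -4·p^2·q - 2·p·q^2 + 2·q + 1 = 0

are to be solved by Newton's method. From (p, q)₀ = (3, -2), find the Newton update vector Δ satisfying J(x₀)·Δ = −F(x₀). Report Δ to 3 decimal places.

At (3, -2): F = (-63.000, 45.000).
Jacobian J = [[4·p·q - 2·q^2 - 1, 2·p^2 - 4·p·q], [-8·p·q - 2·q^2, -4·p^2 - 4·p·q + 2]].
At the point, J = [[-33.000, 42.000], [40.000, -10.000]] (det J = -1350.000).
Solving J·Δ = −F gives Δ = (-0.933, 0.767).

(-0.933, 0.767)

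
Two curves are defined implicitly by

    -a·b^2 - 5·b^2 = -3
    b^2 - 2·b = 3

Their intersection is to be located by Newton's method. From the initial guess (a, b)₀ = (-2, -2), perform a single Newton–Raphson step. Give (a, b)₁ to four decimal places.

At (-2, -2): F = (-9.0000, 5.0000).
Jacobian J = [[-b^2, -2·a·b - 10·b], [0, 2·b - 2]].
At the point, J = [[-4.0000, 12.0000], [0.0000, -6.0000]] (det J = 24.0000).
Solving J·Δ = −F gives Δ = (0.2500, 0.8333).
Then the next iterate is (a, b)₁ = (-1.7500, -1.1667).

(-1.7500, -1.1667)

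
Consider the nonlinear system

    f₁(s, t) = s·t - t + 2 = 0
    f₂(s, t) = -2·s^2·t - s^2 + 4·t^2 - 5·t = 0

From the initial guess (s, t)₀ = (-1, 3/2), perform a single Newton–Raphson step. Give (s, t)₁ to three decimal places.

At (-1, 3/2): F = (-1.000, -2.500).
Jacobian J = [[t, s - 1], [-4·s·t - 2·s, -2·s^2 + 8·t - 5]].
At the point, J = [[1.500, -2.000], [8.000, 5.000]] (det J = 23.500).
Solving J·Δ = −F gives Δ = (0.426, -0.181).
Then the next iterate is (s, t)₁ = (-0.574, 1.319).

(-0.574, 1.319)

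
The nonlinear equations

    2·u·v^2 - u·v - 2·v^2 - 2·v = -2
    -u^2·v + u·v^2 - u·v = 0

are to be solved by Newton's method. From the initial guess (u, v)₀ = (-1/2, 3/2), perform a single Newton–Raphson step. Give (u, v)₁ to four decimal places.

(-0.5440, 0.8208)

At (-1/2, 3/2): F = (-7.0000, -0.7500).
Jacobian J = [[2·v^2 - v, 4·u·v - u - 4·v - 2], [-2·u·v + v^2 - v, -u^2 + 2·u·v - u]].
At the point, J = [[3.0000, -10.5000], [2.2500, -1.2500]] (det J = 19.8750).
Solving J·Δ = −F gives Δ = (-0.0440, -0.6792).
Then the next iterate is (u, v)₁ = (-0.5440, 0.8208).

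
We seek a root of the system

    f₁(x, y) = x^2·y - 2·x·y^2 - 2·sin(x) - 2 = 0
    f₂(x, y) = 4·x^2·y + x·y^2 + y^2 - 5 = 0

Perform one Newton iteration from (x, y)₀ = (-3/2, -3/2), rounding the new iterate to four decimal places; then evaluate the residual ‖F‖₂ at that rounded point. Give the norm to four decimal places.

At (-3/2, -3/2): F = (3.369990, -19.6250).
Jacobian J = [[2·x·y - 2·y^2 - 2·cos(x), x^2 - 4·x·y], [8·x·y + y^2, 4·x^2 + 2·x·y + 2·y]].
At the point, J = [[-0.141474, -6.7500], [20.2500, 10.5000]] (det J = 135.202019).
Solving J·Δ = −F gives Δ = (0.7181, 0.4842).
Then the next iterate is (x, y)₁ = (-0.7819, -1.0158).
Re-evaluating at (-0.7819, -1.0158): F = (0.401837, -7.259062), so ‖F‖₂ = 7.2702.

7.2702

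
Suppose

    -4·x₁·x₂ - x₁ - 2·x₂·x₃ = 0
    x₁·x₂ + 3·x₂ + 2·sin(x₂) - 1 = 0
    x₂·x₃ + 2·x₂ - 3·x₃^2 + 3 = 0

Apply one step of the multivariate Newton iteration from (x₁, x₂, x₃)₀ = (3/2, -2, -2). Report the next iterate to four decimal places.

(1.5583, 1.2541, -1.1000)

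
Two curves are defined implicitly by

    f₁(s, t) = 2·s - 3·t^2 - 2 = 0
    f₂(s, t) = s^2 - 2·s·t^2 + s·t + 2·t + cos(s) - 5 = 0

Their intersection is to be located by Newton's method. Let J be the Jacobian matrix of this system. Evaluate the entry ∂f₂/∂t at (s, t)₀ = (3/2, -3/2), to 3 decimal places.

∂f₂/∂t = -4·s·t + s + 2.
At (3/2, -3/2) this is 12.500.

12.500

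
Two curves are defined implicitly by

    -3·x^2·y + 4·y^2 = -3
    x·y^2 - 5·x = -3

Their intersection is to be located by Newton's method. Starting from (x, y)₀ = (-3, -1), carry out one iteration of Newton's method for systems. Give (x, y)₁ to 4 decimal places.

At (-3, -1): F = (34.0000, 15.0000).
Jacobian J = [[-6·x·y, -3·x^2 + 8·y], [y^2 - 5, 2·x·y]].
At the point, J = [[-18.0000, -35.0000], [-4.0000, 6.0000]] (det J = -248.0000).
Solving J·Δ = −F gives Δ = (2.9395, -0.5403).
Then the next iterate is (x, y)₁ = (-0.0605, -1.5403).

(-0.0605, -1.5403)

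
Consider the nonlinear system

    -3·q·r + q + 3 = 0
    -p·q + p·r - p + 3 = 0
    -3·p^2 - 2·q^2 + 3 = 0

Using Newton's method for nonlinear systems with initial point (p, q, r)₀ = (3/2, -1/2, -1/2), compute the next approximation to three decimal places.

(1.039, -0.447, -1.754)

At (3/2, -1/2, -1/2): F = (1.750, 1.500, -4.250).
Jacobian J = [[0, -3·r + 1, -3·q], [-q + r - 1, -p, p], [-6·p, -4·q, 0]].
At the point, J = [[0.000, 2.500, 1.500], [-1.000, -1.500, 1.500], [-9.000, 2.000, 0.000]] (det J = -57.000).
Solving J·Δ = −F gives Δ = (-0.461, 0.053, -1.254).
Then the next iterate is (p, q, r)₁ = (1.039, -0.447, -1.754).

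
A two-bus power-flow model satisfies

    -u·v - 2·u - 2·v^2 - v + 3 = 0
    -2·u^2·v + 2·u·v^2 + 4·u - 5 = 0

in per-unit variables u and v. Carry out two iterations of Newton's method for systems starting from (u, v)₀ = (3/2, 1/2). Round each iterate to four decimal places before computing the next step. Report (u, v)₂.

(1.3462, 0.1196)

At (3/2, 1/2): F = (-1.7500, -0.5000).
Jacobian J = [[-v - 2, -u - 4·v - 1], [-4·u·v + 2·v^2 + 4, -2·u^2 + 4·u·v]].
At the point, J = [[-2.5000, -4.5000], [1.5000, -1.5000]] (det J = 10.5000).
Solving J·Δ = −F gives Δ = (-0.0357, -0.3690).
Then the next iterate is (u, v)₁ = (1.4643, 0.1310).
Round to (1.4643, 0.1310) and repeat: F = (-0.285745, 0.345684), J = [[-2.1310, -2.9883], [3.267029, -3.521056]].
Δ = (-0.1181, -0.0114), so (u, v)₂ = (1.3462, 0.1196).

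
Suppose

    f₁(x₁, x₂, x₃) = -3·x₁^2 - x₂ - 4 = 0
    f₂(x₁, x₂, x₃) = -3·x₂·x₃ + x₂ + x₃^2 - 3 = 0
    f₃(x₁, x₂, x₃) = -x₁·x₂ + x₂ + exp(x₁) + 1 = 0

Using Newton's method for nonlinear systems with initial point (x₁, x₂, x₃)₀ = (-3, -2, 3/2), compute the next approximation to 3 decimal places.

At (-3, -2, 3/2): F = (-29.000, 6.250, -6.95021).
Jacobian J = [[-6·x₁, -1, 0], [0, -3·x₃ + 1, -3·x₂ + 2·x₃], [-x₂ + exp(x₁), -x₁ + 1, 0]].
At the point, J = [[18.000, -1.000, 0.000], [0.000, -3.500, 9.000], [2.04979, 4.000, 0.000]] (det J = -666.44808).
Solving J·Δ = −F gives Δ = (1.660, 0.887, -0.350).
Then the next iterate is (x₁, x₂, x₃)₁ = (-1.340, -1.113, 1.150).

(-1.340, -1.113, 1.150)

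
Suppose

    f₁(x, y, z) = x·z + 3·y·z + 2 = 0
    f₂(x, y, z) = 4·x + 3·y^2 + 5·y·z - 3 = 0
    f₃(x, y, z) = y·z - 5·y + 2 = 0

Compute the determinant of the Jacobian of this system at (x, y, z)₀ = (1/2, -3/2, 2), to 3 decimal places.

36.000

J = [[z, 3·z, x + 3·y], [4, 6·y + 5·z, 5·y], [0, z - 5, y]].
At the point, J = [[2.000, 6.000, -4.000], [4.000, 1.000, -7.500], [0.000, -3.000, -1.500]].
det J = 36.000.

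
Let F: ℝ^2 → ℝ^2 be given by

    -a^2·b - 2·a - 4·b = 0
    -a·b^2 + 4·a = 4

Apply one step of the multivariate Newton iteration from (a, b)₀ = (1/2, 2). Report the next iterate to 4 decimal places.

(0.2500, 0.0000)

At (1/2, 2): F = (-9.5000, -4.0000).
Jacobian J = [[-2·a·b - 2, -a^2 - 4], [-b^2 + 4, -2·a·b]].
At the point, J = [[-4.0000, -4.2500], [0.0000, -2.0000]] (det J = 8.0000).
Solving J·Δ = −F gives Δ = (-0.2500, -2.0000).
Then the next iterate is (a, b)₁ = (0.2500, 0.0000).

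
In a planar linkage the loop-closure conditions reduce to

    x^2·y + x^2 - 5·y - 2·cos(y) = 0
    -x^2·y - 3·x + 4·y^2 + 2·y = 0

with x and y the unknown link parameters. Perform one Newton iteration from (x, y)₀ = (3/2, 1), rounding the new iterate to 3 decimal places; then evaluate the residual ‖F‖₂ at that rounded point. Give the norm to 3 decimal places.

At (3/2, 1): F = (-1.58060, -0.750).
Jacobian J = [[2·x·y + 2·x, x^2 + 2·sin(y) - 5], [-2·x·y - 3, -x^2 + 8·y + 2]].
At the point, J = [[6.000, -1.06706], [-6.000, 7.750]] (det J = 40.09765).
Solving J·Δ = −F gives Δ = (0.325, 0.349).
Then the next iterate is (x, y)₁ = (1.825, 1.349).
Re-evaluating at (1.825, 1.349): F = (0.63867, 0.00919), so ‖F‖₂ = 0.639.

0.639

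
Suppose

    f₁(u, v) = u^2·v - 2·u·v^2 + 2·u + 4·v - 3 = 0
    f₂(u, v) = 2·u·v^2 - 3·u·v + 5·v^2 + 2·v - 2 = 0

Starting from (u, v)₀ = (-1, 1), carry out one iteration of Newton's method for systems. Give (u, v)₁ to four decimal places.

(-3.4615, 0.2308)

At (-1, 1): F = (2.0000, 6.0000).
Jacobian J = [[2·u·v - 2·v^2 + 2, u^2 - 4·u·v + 4], [2·v^2 - 3·v, 4·u·v - 3·u + 10·v + 2]].
At the point, J = [[-2.0000, 9.0000], [-1.0000, 11.0000]] (det J = -13.0000).
Solving J·Δ = −F gives Δ = (-2.4615, -0.7692).
Then the next iterate is (u, v)₁ = (-3.4615, 0.2308).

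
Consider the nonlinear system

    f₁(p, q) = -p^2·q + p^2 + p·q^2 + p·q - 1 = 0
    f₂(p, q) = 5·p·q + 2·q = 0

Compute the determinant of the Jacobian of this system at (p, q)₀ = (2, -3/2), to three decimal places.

69.000

J = [[-2·p·q + 2·p + q^2 + q, -p^2 + 2·p·q + p], [5·q, 5·p + 2]].
At the point, J = [[10.750, -8.000], [-7.500, 12.000]].
det J = 69.000.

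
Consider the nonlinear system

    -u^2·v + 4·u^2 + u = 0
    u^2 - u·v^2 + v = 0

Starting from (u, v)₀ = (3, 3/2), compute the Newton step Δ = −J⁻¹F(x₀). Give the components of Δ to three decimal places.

At (3, 3/2): F = (25.500, 3.750).
Jacobian J = [[-2·u·v + 8·u + 1, -u^2], [2·u - v^2, -2·u·v + 1]].
At the point, J = [[16.000, -9.000], [3.750, -8.000]] (det J = -94.250).
Solving J·Δ = −F gives Δ = (-1.806, -0.378).

(-1.806, -0.378)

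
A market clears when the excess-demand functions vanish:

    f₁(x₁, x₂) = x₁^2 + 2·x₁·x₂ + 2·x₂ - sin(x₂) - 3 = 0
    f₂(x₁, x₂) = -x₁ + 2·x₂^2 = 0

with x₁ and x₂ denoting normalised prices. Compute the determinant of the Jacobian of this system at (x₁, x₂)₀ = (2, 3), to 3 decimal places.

126.990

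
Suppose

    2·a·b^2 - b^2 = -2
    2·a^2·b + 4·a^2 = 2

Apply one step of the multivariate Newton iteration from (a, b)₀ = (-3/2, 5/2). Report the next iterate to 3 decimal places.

At (-3/2, 5/2): F = (-23.000, 18.250).
Jacobian J = [[2·b^2, 4·a·b - 2·b], [4·a·b + 8·a, 2·a^2]].
At the point, J = [[12.500, -20.000], [-27.000, 4.500]] (det J = -483.750).
Solving J·Δ = −F gives Δ = (0.541, -0.812).
Then the next iterate is (a, b)₁ = (-0.959, 1.688).

(-0.959, 1.688)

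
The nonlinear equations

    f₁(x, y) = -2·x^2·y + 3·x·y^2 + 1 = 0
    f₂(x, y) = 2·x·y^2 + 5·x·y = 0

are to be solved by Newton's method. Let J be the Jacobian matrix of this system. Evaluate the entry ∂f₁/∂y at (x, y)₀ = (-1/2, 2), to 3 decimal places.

-6.500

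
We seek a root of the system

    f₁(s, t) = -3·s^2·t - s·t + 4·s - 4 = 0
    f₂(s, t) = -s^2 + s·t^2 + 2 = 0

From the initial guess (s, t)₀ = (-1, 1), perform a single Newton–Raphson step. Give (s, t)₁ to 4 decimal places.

(0.6667, 3.5000)

At (-1, 1): F = (-10.0000, 0.0000).
Jacobian J = [[-6·s·t - t + 4, -3·s^2 - s], [-2·s + t^2, 2·s·t]].
At the point, J = [[9.0000, -2.0000], [3.0000, -2.0000]] (det J = -12.0000).
Solving J·Δ = −F gives Δ = (1.6667, 2.5000).
Then the next iterate is (s, t)₁ = (0.6667, 3.5000).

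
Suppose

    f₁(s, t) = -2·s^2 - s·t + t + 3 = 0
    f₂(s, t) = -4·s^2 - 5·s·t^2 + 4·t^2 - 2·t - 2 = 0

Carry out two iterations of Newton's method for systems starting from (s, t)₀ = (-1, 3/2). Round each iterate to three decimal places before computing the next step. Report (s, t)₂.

At (-1, 3/2): F = (4.000, 11.250).
Jacobian J = [[-4·s - t, -s + 1], [-8·s - 5·t^2, -10·s·t + 8·t - 2]].
At the point, J = [[2.500, 2.000], [-3.250, 25.000]] (det J = 69.000).
Solving J·Δ = −F gives Δ = (-1.123, -0.596).
Then the next iterate is (s, t)₁ = (-2.123, 0.904).
Round to (-2.123, 0.904) and repeat: F = (-3.19107, -9.89290), J = [[7.588, 3.123], [12.89792, 24.42392]].
Δ = (0.324, 0.234), so (s, t)₂ = (-1.799, 1.138).

(-1.799, 1.138)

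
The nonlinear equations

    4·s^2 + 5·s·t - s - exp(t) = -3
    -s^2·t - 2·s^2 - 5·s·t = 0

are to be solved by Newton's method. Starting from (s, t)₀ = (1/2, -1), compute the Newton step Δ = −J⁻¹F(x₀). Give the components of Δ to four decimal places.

(-2.1580, -2.3208)

At (1/2, -1): F = (0.632121, 2.2500).
Jacobian J = [[8·s + 5·t - 1, 5·s - exp(t)], [-2·s·t - 4·s - 5·t, -s^2 - 5·s]].
At the point, J = [[-2.0000, 2.132121], [4.0000, -2.7500]] (det J = -3.028482).
Solving J·Δ = −F gives Δ = (-2.1580, -2.3208).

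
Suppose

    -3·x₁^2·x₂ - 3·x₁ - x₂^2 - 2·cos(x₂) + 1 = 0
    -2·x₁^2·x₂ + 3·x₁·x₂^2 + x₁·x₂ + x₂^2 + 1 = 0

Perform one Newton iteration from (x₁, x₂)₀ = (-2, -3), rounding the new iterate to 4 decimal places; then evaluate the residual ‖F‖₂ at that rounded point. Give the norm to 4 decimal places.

At (-2, -3): F = (35.979985, -14.0000).
Jacobian J = [[-6·x₁·x₂ - 3, -3·x₁^2 - 2·x₂ + 2·sin(x₂)], [-4·x₁·x₂ + 3·x₂^2 + x₂, -2·x₁^2 + 6·x₁·x₂ + x₁ + 2·x₂]].
At the point, J = [[-39.0000, -6.282240], [0.0000, 20.0000]] (det J = -780.0000).
Solving J·Δ = −F gives Δ = (0.8098, 0.7000).
Then the next iterate is (x₁, x₂)₁ = (-1.1902, -2.3000).
Re-evaluating at (-1.1902, -2.3000): F = (10.387527, -3.344764), so ‖F‖₂ = 10.9128.

10.9128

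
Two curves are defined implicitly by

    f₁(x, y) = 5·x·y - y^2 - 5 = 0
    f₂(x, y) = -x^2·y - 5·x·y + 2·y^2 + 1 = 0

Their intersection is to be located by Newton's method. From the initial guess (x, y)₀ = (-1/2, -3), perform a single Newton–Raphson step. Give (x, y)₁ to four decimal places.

(-0.6966, -1.9856)

At (-1/2, -3): F = (-6.5000, 12.2500).
Jacobian J = [[5·y, 5·x - 2·y], [-2·x·y - 5·y, -x^2 - 5·x + 4·y]].
At the point, J = [[-15.0000, 3.5000], [12.0000, -9.7500]] (det J = 104.2500).
Solving J·Δ = −F gives Δ = (-0.1966, 1.0144).
Then the next iterate is (x, y)₁ = (-0.6966, -1.9856).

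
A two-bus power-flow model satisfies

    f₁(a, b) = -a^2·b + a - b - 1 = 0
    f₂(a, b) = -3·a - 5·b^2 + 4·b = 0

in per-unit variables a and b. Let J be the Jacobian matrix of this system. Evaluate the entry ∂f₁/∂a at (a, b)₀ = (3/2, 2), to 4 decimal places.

-5.0000

∂f₁/∂a = -2·a·b + 1.
At (3/2, 2) this is -5.0000.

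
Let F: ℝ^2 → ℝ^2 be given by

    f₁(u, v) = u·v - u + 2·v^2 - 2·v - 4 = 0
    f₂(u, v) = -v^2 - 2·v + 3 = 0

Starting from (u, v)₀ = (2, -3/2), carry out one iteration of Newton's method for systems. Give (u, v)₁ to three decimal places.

At (2, -3/2): F = (-1.500, 3.750).
Jacobian J = [[v - 1, u + 4·v - 2], [0, -2·v - 2]].
At the point, J = [[-2.500, -6.000], [0.000, 1.000]] (det J = -2.500).
Solving J·Δ = −F gives Δ = (8.400, -3.750).
Then the next iterate is (u, v)₁ = (10.400, -5.250).

(10.400, -5.250)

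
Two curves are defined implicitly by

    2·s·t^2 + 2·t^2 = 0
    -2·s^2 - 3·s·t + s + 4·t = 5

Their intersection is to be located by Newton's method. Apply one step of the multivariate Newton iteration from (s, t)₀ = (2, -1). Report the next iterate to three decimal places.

(-0.308, -0.885)

At (2, -1): F = (6.000, -9.000).
Jacobian J = [[2·t^2, 4·s·t + 4·t], [-4·s - 3·t + 1, -3·s + 4]].
At the point, J = [[2.000, -12.000], [-4.000, -2.000]] (det J = -52.000).
Solving J·Δ = −F gives Δ = (-2.308, 0.115).
Then the next iterate is (s, t)₁ = (-0.308, -0.885).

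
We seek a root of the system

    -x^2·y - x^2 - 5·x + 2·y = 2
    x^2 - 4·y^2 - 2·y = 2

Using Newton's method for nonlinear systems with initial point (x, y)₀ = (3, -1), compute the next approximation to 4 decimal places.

(9.5833, -8.4167)

At (3, -1): F = (-19.0000, 5.0000).
Jacobian J = [[-2·x·y - 2·x - 5, -x^2 + 2], [2·x, -8·y - 2]].
At the point, J = [[-5.0000, -7.0000], [6.0000, 6.0000]] (det J = 12.0000).
Solving J·Δ = −F gives Δ = (6.5833, -7.4167).
Then the next iterate is (x, y)₁ = (9.5833, -8.4167).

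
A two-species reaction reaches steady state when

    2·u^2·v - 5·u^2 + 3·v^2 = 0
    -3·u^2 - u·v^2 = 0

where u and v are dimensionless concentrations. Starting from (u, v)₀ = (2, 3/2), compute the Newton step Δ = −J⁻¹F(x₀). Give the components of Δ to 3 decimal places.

(-0.992, -0.393)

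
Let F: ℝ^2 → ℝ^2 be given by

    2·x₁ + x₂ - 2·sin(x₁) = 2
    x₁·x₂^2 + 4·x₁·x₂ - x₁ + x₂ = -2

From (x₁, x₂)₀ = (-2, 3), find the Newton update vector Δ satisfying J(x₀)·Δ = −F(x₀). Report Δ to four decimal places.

(0.7783, -1.0229)

At (-2, 3): F = (-1.181405, -35.0000).
Jacobian J = [[-2·cos(x₁) + 2, 1], [x₂^2 + 4·x₂ - 1, 2·x₁·x₂ + 4·x₁ + 1]].
At the point, J = [[2.832294, 1.0000], [20.0000, -19.0000]] (det J = -73.813580).
Solving J·Δ = −F gives Δ = (0.7783, -1.0229).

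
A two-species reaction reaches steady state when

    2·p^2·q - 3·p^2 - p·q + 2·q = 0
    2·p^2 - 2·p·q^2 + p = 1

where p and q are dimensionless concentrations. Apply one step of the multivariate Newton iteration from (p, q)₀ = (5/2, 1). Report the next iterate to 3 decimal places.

(1.656, 1.141)

At (5/2, 1): F = (-6.750, 9.000).
Jacobian J = [[4·p·q - 6·p - q, 2·p^2 - p + 2], [4·p - 2·q^2 + 1, -4·p·q]].
At the point, J = [[-6.000, 12.000], [9.000, -10.000]] (det J = -48.000).
Solving J·Δ = −F gives Δ = (-0.844, 0.141).
Then the next iterate is (p, q)₁ = (1.656, 1.141).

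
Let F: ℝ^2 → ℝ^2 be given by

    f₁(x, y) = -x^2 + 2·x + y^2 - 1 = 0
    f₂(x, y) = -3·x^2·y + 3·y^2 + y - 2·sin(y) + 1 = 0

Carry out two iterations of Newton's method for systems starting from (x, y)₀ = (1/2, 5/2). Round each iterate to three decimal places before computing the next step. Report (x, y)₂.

At (1/2, 5/2): F = (6.000, 19.17806).
Jacobian J = [[-2·x + 2, 2·y], [-6·x·y, -3·x^2 + 6·y - 2·cos(y) + 1]].
At the point, J = [[1.000, 5.000], [-7.500, 16.85229]] (det J = 54.35229).
Solving J·Δ = −F gives Δ = (-0.096, -1.181).
Then the next iterate is (x, y)₁ = (0.404, 1.319).
Round to (0.404, 1.319) and repeat: F = (1.38454, 4.95550), J = [[1.192, 2.638], [-3.19726, 7.92606]].
Δ = (0.117, -0.578), so (x, y)₂ = (0.521, 0.741).

(0.521, 0.741)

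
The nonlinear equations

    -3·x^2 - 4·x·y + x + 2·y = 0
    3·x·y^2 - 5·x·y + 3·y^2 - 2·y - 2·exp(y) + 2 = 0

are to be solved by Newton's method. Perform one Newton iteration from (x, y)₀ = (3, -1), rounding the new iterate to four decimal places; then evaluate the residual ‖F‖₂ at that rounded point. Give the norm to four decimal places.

At (3, -1): F = (-14.0000, 30.264241).
Jacobian J = [[-6·x - 4·y + 1, -4·x + 2], [3·y^2 - 5·y, 6·x·y - 5·x + 6·y - 2·exp(y) - 2]].
At the point, J = [[-13.0000, -10.0000], [8.0000, -41.735759]] (det J = 622.564865).
Solving J·Δ = −F gives Δ = (-1.4247, 0.4521).
Then the next iterate is (x, y)₁ = (1.5753, -0.5479).
Re-evaluating at (1.5753, -0.5479): F = (-3.512783, 8.574281), so ‖F‖₂ = 9.2660.

9.2660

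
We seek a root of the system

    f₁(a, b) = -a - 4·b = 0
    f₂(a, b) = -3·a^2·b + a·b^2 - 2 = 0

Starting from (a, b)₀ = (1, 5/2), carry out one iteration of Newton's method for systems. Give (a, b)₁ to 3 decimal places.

(0.054, -0.014)

At (1, 5/2): F = (-11.000, -3.250).
Jacobian J = [[-1, -4], [-6·a·b + b^2, -3·a^2 + 2·a·b]].
At the point, J = [[-1.000, -4.000], [-8.750, 2.000]] (det J = -37.000).
Solving J·Δ = −F gives Δ = (-0.946, -2.514).
Then the next iterate is (a, b)₁ = (0.054, -0.014).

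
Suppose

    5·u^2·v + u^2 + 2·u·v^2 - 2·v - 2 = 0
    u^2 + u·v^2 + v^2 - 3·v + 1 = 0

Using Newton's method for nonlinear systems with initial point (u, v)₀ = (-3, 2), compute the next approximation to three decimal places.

At (-3, 2): F = (69.000, -4.000).
Jacobian J = [[10·u·v + 2·u + 2·v^2, 5·u^2 + 4·u·v - 2], [2·u + v^2, 2·u·v + 2·v - 3]].
At the point, J = [[-58.000, 19.000], [-2.000, -11.000]] (det J = 676.000).
Solving J·Δ = −F gives Δ = (1.010, -0.547).
Then the next iterate is (u, v)₁ = (-1.990, 1.453).

(-1.990, 1.453)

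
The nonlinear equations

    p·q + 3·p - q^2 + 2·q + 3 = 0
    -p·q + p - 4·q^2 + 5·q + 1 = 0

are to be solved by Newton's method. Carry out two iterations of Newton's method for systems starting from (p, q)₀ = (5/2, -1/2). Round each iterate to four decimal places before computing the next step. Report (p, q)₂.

At (5/2, -1/2): F = (8.0000, 1.2500).
Jacobian J = [[q + 3, p - 2·q + 2], [-q + 1, -p - 8·q + 5]].
At the point, J = [[2.5000, 5.5000], [1.5000, 6.5000]] (det J = 8.0000).
Solving J·Δ = −F gives Δ = (-5.6406, 1.1094).
Then the next iterate is (p, q)₁ = (-3.1406, 0.6094).
Round to (-3.1406, 0.6094) and repeat: F = (-7.488250, 1.334808), J = [[3.6094, -2.3594], [0.3906, 3.2654]].
Δ = (1.6764, -0.6093), so (p, q)₂ = (-1.4642, 0.0001).

(-1.4642, 0.0001)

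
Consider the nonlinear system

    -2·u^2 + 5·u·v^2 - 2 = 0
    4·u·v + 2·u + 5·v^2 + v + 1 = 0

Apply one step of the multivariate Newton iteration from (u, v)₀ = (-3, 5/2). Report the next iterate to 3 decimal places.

(-1.880, 1.629)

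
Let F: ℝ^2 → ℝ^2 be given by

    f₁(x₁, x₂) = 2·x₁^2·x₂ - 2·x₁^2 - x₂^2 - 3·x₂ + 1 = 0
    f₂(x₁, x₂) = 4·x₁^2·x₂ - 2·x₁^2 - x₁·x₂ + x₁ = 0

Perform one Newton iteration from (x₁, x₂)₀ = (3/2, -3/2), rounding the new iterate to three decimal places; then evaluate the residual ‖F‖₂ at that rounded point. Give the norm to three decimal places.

8.318

At (3/2, -3/2): F = (-8.000, -14.250).
Jacobian J = [[4·x₁·x₂ - 4·x₁, 2·x₁^2 - 2·x₂ - 3], [8·x₁·x₂ - 4·x₁ - x₂ + 1, 4·x₁^2 - x₁]].
At the point, J = [[-15.000, 4.500], [-21.500, 7.500]] (det J = -15.750).
Solving J·Δ = −F gives Δ = (0.262, 2.651).
Then the next iterate is (x₁, x₂)₁ = (1.762, 1.151).
Re-evaluating at (1.762, 1.151): F = (-2.84020, 7.81843), so ‖F‖₂ = 8.318.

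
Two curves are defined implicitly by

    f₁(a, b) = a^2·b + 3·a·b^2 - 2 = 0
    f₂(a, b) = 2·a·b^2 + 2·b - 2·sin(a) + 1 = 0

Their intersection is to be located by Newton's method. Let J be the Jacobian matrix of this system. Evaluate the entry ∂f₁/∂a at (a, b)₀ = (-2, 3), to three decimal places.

15.000

∂f₁/∂a = 2·a·b + 3·b^2.
At (-2, 3) this is 15.000.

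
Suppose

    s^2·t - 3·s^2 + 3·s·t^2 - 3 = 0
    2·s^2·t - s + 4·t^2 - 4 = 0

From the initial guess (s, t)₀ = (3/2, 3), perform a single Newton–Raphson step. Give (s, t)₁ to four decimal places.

(2.3017, 0.9780)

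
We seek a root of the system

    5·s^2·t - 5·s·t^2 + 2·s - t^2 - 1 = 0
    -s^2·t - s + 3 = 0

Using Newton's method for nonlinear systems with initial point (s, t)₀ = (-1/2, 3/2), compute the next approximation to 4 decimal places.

(13.8095, 42.6190)

At (-1/2, 3/2): F = (3.2500, 3.1250).
Jacobian J = [[10·s·t - 5·t^2 + 2, 5·s^2 - 10·s·t - 2·t], [-2·s·t - 1, -s^2]].
At the point, J = [[-16.7500, 5.7500], [0.5000, -0.2500]] (det J = 1.3125).
Solving J·Δ = −F gives Δ = (14.3095, 41.1190).
Then the next iterate is (s, t)₁ = (13.8095, 42.6190).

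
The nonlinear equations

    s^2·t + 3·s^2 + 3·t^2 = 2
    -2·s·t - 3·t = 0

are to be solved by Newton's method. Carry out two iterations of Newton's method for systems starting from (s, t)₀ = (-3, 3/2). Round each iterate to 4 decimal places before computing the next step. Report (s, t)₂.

(-1.1634, 0.7345)

At (-3, 3/2): F = (45.2500, 4.5000).
Jacobian J = [[2·s·t + 6·s, s^2 + 6·t], [-2·t, -2·s - 3]].
At the point, J = [[-27.0000, 18.0000], [-3.0000, 3.0000]] (det J = -27.0000).
Solving J·Δ = −F gives Δ = (2.0278, 0.5278).
Then the next iterate is (s, t)₁ = (-0.9722, 2.0278).
Round to (-0.9722, 2.0278) and repeat: F = (15.088059, -2.140546), J = [[-9.776054, 13.111973], [-4.0556, -1.0556]].
Δ = (-0.1912, -1.2933), so (s, t)₂ = (-1.1634, 0.7345).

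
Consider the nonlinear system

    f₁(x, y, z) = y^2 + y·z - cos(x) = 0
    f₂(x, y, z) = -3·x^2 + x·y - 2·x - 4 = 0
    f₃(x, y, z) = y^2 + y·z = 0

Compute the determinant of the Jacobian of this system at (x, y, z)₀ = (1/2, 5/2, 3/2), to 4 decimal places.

0.5993

J = [[sin(x), 2·y + z, y], [-6·x + y - 2, x, 0], [0, 2·y + z, y]].
At the point, J = [[0.479426, 6.5000, 2.5000], [-2.5000, 0.5000, 0.0000], [0.0000, 6.5000, 2.5000]].
det J = 0.5993.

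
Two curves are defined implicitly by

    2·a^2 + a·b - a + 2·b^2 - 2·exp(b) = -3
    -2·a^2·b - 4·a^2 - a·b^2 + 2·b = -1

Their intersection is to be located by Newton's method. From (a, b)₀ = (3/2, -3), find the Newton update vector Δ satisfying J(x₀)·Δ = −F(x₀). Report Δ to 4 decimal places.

At (3/2, -3): F = (19.400426, -14.0000).
Jacobian J = [[4·a + b - 1, a + 4·b - 2·exp(b)], [-4·a·b - 8·a - b^2, -2·a^2 - 2·a·b + 2]].
At the point, J = [[2.0000, -10.599574], [-3.0000, 6.5000]] (det J = -18.798722).
Solving J·Δ = −F gives Δ = (-1.1858, 1.6066).

(-1.1858, 1.6066)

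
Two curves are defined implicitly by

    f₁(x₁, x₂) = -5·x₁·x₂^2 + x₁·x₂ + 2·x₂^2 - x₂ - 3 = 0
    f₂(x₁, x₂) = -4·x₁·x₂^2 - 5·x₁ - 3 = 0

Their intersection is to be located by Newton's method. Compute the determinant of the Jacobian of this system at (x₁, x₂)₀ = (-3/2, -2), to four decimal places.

-322.5000

J = [[-5·x₂^2 + x₂, -10·x₁·x₂ + x₁ + 4·x₂ - 1], [-4·x₂^2 - 5, -8·x₁·x₂]].
At the point, J = [[-22.0000, -40.5000], [-21.0000, -24.0000]].
det J = -322.5000.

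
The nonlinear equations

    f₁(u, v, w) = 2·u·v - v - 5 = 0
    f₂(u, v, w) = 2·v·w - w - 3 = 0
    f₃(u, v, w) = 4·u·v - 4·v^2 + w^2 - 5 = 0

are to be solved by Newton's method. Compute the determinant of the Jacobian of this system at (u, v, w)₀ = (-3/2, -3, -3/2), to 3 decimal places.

-1146.000

J = [[2·v, 2·u - 1, 0], [0, 2·w, 2·v - 1], [4·v, 4·u - 8·v, 2·w]].
At the point, J = [[-6.000, -4.000, 0.000], [0.000, -3.000, -7.000], [-12.000, 18.000, -3.000]].
det J = -1146.000.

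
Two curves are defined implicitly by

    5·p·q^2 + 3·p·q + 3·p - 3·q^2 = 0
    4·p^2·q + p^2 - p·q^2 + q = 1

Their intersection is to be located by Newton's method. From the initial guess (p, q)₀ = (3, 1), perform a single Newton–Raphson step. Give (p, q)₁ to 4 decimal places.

At (3, 1): F = (30.0000, 42.0000).
Jacobian J = [[5·q^2 + 3·q + 3, 10·p·q + 3·p - 6·q], [8·p·q + 2·p - q^2, 4·p^2 - 2·p·q + 1]].
At the point, J = [[11.0000, 33.0000], [29.0000, 31.0000]] (det J = -616.0000).
Solving J·Δ = −F gives Δ = (-0.7403, -0.6623).
Then the next iterate is (p, q)₁ = (2.2597, 0.3377).

(2.2597, 0.3377)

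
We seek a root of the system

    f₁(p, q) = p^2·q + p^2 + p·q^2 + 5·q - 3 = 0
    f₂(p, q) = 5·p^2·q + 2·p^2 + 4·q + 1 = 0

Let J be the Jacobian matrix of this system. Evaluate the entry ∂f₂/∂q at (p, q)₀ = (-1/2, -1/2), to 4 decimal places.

∂f₂/∂q = 5·p^2 + 4.
At (-1/2, -1/2) this is 5.2500.

5.2500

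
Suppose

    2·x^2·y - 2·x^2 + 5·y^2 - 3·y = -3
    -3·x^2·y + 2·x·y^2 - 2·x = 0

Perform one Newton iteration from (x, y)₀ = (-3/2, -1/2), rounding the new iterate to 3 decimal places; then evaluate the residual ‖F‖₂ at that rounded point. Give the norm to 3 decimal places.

At (-3/2, -1/2): F = (-1.000, 5.625).
Jacobian J = [[4·x·y - 4·x, 2·x^2 + 10·y - 3], [-6·x·y + 2·y^2 - 2, -3·x^2 + 4·x·y]].
At the point, J = [[9.000, -3.500], [-6.000, -3.750]] (det J = -54.750).
Solving J·Δ = −F gives Δ = (0.428, 0.815).
Then the next iterate is (x, y)₁ = (-1.072, 0.315).
Re-evaluating at (-1.072, 0.315): F = (0.97674, 0.84528), so ‖F‖₂ = 1.292.

1.292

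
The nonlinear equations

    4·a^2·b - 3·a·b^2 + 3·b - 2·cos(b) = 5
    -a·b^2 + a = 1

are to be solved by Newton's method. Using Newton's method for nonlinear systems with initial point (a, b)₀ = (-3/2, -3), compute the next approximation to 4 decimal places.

(-0.7385, -2.4547)

At (-3/2, -3): F = (1.479985, 11.0000).
Jacobian J = [[8·a·b - 3·b^2, 4·a^2 - 6·a·b + 2·sin(b) + 3], [-b^2 + 1, -2·a·b]].
At the point, J = [[9.0000, -15.282240], [-8.0000, -9.0000]] (det J = -203.257920).
Solving J·Δ = −F gives Δ = (0.7615, 0.5453).
Then the next iterate is (a, b)₁ = (-0.7385, -2.4547).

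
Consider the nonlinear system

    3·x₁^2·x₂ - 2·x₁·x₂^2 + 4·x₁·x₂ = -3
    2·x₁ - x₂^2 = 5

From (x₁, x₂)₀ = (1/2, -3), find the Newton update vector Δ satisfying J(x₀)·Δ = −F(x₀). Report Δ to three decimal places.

At (1/2, -3): F = (-14.250, -13.000).
Jacobian J = [[6·x₁·x₂ - 2·x₂^2 + 4·x₂, 3·x₁^2 - 4·x₁·x₂ + 4·x₁], [2, -2·x₂]].
At the point, J = [[-39.000, 8.750], [2.000, 6.000]] (det J = -251.500).
Solving J·Δ = −F gives Δ = (0.112, 2.129).

(0.112, 2.129)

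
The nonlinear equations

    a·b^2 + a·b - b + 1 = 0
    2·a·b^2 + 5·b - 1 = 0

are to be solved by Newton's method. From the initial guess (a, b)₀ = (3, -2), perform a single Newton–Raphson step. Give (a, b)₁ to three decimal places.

(3.976, -0.905)

At (3, -2): F = (9.000, 13.000).
Jacobian J = [[b^2 + b, 2·a·b + a - 1], [2·b^2, 4·a·b + 5]].
At the point, J = [[2.000, -10.000], [8.000, -19.000]] (det J = 42.000).
Solving J·Δ = −F gives Δ = (0.976, 1.095).
Then the next iterate is (a, b)₁ = (3.976, -0.905).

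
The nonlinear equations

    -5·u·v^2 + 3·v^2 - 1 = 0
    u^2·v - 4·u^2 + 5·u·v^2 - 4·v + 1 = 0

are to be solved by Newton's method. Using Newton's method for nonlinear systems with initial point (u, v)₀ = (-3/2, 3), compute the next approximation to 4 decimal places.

(-0.7218, 2.0717)

At (-3/2, 3): F = (93.5000, -80.7500).
Jacobian J = [[-5·v^2, -10·u·v + 6·v], [2·u·v - 8·u + 5·v^2, u^2 + 10·u·v - 4]].
At the point, J = [[-45.0000, 63.0000], [48.0000, -46.7500]] (det J = -920.2500).
Solving J·Δ = −F gives Δ = (0.7782, -0.9283).
Then the next iterate is (u, v)₁ = (-0.7218, 2.0717).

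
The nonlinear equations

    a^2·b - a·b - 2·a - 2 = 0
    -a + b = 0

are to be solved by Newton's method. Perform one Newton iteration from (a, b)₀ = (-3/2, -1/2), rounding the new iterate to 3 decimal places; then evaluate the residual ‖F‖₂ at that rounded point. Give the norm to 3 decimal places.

1.556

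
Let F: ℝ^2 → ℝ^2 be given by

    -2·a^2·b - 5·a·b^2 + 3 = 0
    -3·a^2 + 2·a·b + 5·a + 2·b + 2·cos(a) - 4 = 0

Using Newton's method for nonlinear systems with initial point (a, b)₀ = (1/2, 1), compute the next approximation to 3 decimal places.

(3.724, -3.103)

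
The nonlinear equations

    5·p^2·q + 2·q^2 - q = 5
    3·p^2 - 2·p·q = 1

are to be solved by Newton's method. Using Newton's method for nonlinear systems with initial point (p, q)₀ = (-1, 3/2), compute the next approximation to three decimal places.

At (-1, 3/2): F = (5.500, 5.000).
Jacobian J = [[10·p·q, 5·p^2 + 4·q - 1], [6·p - 2·q, -2·p]].
At the point, J = [[-15.000, 10.000], [-9.000, 2.000]] (det J = 60.000).
Solving J·Δ = −F gives Δ = (0.650, 0.425).
Then the next iterate is (p, q)₁ = (-0.350, 1.925).

(-0.350, 1.925)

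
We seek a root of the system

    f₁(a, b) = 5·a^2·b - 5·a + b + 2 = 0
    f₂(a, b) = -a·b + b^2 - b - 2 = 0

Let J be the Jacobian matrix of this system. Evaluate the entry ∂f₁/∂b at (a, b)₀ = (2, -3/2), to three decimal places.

∂f₁/∂b = 5·a^2 + 1.
At (2, -3/2) this is 21.000.

21.000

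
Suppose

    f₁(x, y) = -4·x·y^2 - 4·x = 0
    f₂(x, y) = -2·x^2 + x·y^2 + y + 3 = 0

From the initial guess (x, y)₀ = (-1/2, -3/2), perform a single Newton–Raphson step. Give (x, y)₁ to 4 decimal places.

(1.7143, -5.2143)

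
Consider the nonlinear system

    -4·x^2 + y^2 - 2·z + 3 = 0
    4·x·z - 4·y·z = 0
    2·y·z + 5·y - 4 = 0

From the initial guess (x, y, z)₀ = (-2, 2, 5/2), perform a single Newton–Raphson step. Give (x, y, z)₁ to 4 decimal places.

(-0.9846, 0.8615, 1.3462)

At (-2, 2, 5/2): F = (-14.0000, -40.0000, 16.0000).
Jacobian J = [[-8·x, 2·y, -2], [4·z, -4·z, 4·x - 4·y], [0, 2·z + 5, 2·y]].
At the point, J = [[16.0000, 4.0000, -2.0000], [10.0000, -10.0000, -16.0000], [0.0000, 10.0000, 4.0000]] (det J = 1560.0000).
Solving J·Δ = −F gives Δ = (1.0154, -1.1385, -1.1538).
Then the next iterate is (x, y, z)₁ = (-0.9846, 0.8615, 1.3462).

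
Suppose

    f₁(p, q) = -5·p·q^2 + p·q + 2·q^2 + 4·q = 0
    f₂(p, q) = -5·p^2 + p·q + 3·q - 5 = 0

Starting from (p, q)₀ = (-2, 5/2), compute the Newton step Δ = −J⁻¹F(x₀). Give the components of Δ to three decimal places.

At (-2, 5/2): F = (80.000, -22.500).
Jacobian J = [[-5·q^2 + q, -10·p·q + p + 4·q + 4], [-10·p + q, p + 3]].
At the point, J = [[-28.750, 62.000], [22.500, 1.000]] (det J = -1423.750).
Solving J·Δ = −F gives Δ = (1.036, -0.810).

(1.036, -0.810)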